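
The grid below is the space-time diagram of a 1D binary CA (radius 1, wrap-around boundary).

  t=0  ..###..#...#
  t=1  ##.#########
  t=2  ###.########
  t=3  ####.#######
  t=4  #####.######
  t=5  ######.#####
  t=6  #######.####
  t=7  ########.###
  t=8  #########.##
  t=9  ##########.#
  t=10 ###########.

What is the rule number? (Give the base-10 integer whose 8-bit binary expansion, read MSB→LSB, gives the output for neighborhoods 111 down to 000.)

247

  [7] ### => #  t=0,i=3
  [6] ##. => #  t=0,i=4
  [5] #.# => #  t=1,i=2
  [4] #.. => #  t=0,i=0
  [3] .## => .  t=0,i=2
  [2] .#. => #  t=0,i=7
  [1] ..# => #  t=0,i=1
  [0] ... => #  t=0,i=9
  bits 11110111 = 247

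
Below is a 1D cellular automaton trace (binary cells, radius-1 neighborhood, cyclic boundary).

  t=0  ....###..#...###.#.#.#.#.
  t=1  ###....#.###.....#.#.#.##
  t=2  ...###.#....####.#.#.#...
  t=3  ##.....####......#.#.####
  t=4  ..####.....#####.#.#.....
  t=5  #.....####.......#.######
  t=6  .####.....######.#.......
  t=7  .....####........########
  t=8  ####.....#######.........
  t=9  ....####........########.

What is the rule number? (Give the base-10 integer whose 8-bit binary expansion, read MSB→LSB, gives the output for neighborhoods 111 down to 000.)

  ###|.  b7=0 t=0,i=5
  ##.|.  b6=0 t=0,i=6
  #.#|.  b5=0 t=0,i=16
  #..|#  b4=1 t=0,i=7
  .##|.  b3=0 t=0,i=4
  .#.|#  b2=1 t=0,i=9
  ..#|.  b1=0 t=0,i=3
  ...|#  b0=1 t=0,i=0
  bits 00010101 = 21

21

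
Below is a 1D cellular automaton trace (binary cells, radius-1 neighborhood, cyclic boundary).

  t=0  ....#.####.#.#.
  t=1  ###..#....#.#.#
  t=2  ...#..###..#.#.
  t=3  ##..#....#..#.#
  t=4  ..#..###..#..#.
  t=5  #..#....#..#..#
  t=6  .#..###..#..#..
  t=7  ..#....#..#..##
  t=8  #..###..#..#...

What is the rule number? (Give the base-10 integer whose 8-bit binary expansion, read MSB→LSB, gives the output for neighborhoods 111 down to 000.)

49

  [7] ### => .  t=0,i=7
  [6] ##. => .  t=0,i=9
  [5] #.# => #  t=0,i=5
  [4] #.. => #  t=0,i=14
  [3] .## => .  t=0,i=6
  [2] .#. => .  t=0,i=4
  [1] ..# => .  t=0,i=3
  [0] ... => #  t=0,i=0
  bits 00110001 = 49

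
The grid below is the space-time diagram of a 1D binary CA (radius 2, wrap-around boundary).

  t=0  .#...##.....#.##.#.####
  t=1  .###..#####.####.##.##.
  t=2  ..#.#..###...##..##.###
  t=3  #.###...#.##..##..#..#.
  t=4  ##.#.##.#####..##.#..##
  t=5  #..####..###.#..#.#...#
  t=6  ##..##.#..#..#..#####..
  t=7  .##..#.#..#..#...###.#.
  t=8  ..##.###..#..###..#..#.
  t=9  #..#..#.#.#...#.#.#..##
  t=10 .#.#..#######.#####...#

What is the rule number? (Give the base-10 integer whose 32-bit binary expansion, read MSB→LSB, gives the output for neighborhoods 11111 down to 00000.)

  [31] ##### => #  t=1,i=8
  [30] ####. => #  t=0,i=21
  [29] ###.# => .  t=0,i=22
  [28] ###.. => .  t=1,i=3
  [27] ##.## => .  t=1,i=11
  [26] ##.#. => .  t=0,i=0
  [25] ##..# => #  t=1,i=4
  [24] ##... => #  t=0,i=7
  [23] #.### => .  t=0,i=19
  [22] #.##. => #  t=0,i=14
  [21] #.#.# => #  t=0,i=17
  [20] #.#.. => #  t=0,i=1
  [19] #..## => .  t=1,i=0
  [18] #..#. => .  t=2,i=1
  [17] #...# => #  t=0,i=3
  [16] #.... => #  t=0,i=8
  [15] .#### => #  t=0,i=20
  [14] .###. => #  t=1,i=2
  [13] .##.# => #  t=0,i=15
  [12] .##.. => #  t=0,i=6
  [11] .#.## => #  t=0,i=13
  [10] .#.#. => #  t=2,i=3
  [9] .#..# => .  t=2,i=5
  [8] .#... => #  t=0,i=2
  [7] ..### => .  t=1,i=1
  [6] ..##. => .  t=0,i=5
  [5] ..#.# => #  t=0,i=12
  [4] ..#.. => #  t=3,i=18
  [3] ...## => .  t=0,i=4
  [2] ...#. => .  t=0,i=11
  [1] ....# => #  t=0,i=10
  [0] ..... => #  t=0,i=9
  bits 11000011011100111111110100110011 = 3279158579

3279158579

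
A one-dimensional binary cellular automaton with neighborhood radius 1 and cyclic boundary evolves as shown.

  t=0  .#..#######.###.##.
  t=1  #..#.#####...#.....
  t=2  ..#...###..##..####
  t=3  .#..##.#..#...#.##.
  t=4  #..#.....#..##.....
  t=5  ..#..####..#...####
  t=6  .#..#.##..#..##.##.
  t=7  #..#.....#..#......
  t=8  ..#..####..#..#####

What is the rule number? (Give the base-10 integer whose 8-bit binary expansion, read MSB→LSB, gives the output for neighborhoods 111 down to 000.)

  ### -> #   bit 7 = 1  t=0,i=5
  ##. -> .   bit 6 = 0  t=0,i=10
  #.# -> .   bit 5 = 0  t=0,i=11
  #.. -> .   bit 4 = 0  t=0,i=2
  .## -> .   bit 3 = 0  t=0,i=4
  .#. -> .   bit 2 = 0  t=0,i=1
  ..# -> #   bit 1 = 1  t=0,i=0
  ... -> #   bit 0 = 1  t=1,i=11
  bits 10000011 = 131

131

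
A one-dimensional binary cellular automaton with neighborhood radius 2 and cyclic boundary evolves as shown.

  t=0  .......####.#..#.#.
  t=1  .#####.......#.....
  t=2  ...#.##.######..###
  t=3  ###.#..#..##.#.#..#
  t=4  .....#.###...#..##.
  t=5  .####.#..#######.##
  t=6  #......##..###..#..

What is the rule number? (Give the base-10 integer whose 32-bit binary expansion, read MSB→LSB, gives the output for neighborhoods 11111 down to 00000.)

2569673239

  nb #####: next=#  (t=1,i=3, bit31=1)
  nb ####.: next=.  (t=0,i=9, bit30=0)
  nb ###.#: next=.  (t=0,i=10, bit29=0)
  nb ###..: next=#  (t=1,i=5, bit28=1)
  nb ##.##: next=#  (t=2,i=7, bit27=1)
  nb ##.#.: next=.  (t=0,i=11, bit26=0)
  nb ##..#: next=.  (t=2,i=14, bit25=0)
  nb ##...: next=#  (t=1,i=6, bit24=1)
  nb #.###: next=.  (t=2,i=8, bit23=0)
  nb #.##.: next=.  (t=2,i=5, bit22=0)
  nb #.#.#: next=#  (t=3,i=13, bit21=1)
  nb #.#..: next=.  (t=0,i=12, bit20=0)
  nb #..##: next=#  (t=2,i=15, bit19=1)
  nb #..#.: next=.  (t=0,i=14, bit18=0)
  nb #...#: next=#  (t=2,i=1, bit17=1)
  nb #....: next=.  (t=0,i=0, bit16=0)
  nb .####: next=.  (t=0,i=8, bit15=0)
  nb .###.: next=.  (t=2,i=17, bit14=0)
  nb .##.#: next=.  (t=2,i=6, bit13=0)
  nb .##..: next=#  (t=4,i=17, bit12=1)
  nb .#.##: next=#  (t=2,i=4, bit11=1)
  nb .#.#.: next=.  (t=0,i=16, bit10=0)
  nb .#..#: next=#  (t=0,i=13, bit9=1)
  nb .#...: next=.  (t=0,i=18, bit8=0)
  nb ..###: next=.  (t=0,i=7, bit7=0)
  nb ..##.: next=.  (t=3,i=10, bit6=0)
  nb ..#.#: next=.  (t=0,i=15, bit5=0)
  nb ..#..: next=#  (t=1,i=13, bit4=1)
  nb ...##: next=.  (t=0,i=6, bit3=0)
  nb ...#.: next=#  (t=1,i=12, bit2=1)
  nb ....#: next=#  (t=0,i=5, bit1=1)
  nb .....: next=#  (t=0,i=1, bit0=1)
  bits 10011001001010100001101000010111 = 2569673239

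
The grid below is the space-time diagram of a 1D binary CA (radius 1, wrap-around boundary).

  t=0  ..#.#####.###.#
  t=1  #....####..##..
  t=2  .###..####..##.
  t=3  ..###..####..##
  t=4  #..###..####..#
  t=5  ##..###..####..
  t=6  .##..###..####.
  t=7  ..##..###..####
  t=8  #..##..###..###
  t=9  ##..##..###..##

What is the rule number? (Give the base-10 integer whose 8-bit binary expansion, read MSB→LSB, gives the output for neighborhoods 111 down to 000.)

  nb ###: next=#  (t=0,i=5, bit7=1)
  nb ##.: next=#  (t=0,i=8, bit6=1)
  nb #.#: next=.  (t=0,i=3, bit5=0)
  nb #..: next=#  (t=0,i=0, bit4=1)
  nb .##: next=.  (t=0,i=4, bit3=0)
  nb .#.: next=.  (t=0,i=2, bit2=0)
  nb ..#: next=.  (t=0,i=1, bit1=0)
  nb ...: next=#  (t=1,i=2, bit0=1)
  bits 11010001 = 209

209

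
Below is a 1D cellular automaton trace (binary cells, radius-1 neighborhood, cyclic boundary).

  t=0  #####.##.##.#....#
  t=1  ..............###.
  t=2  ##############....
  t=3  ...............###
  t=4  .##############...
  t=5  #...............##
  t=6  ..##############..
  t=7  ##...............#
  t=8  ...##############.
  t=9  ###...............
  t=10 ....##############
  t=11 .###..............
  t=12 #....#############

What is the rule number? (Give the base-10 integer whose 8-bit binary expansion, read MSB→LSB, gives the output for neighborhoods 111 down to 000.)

  ###|.  b7=0 t=0,i=0
  ##.|.  b6=0 t=0,i=4
  #.#|.  b5=0 t=0,i=5
  #..|.  b4=0 t=0,i=13
  .##|.  b3=0 t=0,i=6
  .#.|.  b2=0 t=0,i=12
  ..#|#  b1=1 t=0,i=16
  ...|#  b0=1 t=0,i=14
  bits 00000011 = 3

3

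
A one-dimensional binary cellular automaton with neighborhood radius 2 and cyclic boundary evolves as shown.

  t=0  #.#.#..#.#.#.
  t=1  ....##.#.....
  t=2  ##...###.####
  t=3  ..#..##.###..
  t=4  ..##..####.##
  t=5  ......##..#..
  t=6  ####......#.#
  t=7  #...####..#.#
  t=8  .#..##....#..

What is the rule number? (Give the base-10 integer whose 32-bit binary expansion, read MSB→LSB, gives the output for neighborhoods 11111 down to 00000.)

227664561

  ##### -> .   bit 31 = 0  t=2,i=11
  ####. -> .   bit 30 = 0  t=2,i=0
  ###.# -> .   bit 29 = 0  t=2,i=7
  ###.. -> .   bit 28 = 0  t=2,i=1
  ##.## -> #   bit 27 = 1  t=2,i=8
  ##.#. -> #   bit 26 = 1  t=1,i=6
  ##..# -> .   bit 25 = 0  t=4,i=0
  ##... -> #   bit 24 = 1  t=2,i=2
  #.### -> #   bit 23 = 1  t=2,i=9
  #.##. -> .   bit 22 = 0  t=4,i=11
  #.#.# -> .   bit 21 = 0  t=0,i=0
  #.#.. -> #   bit 20 = 1  t=0,i=4
  #..## -> .   bit 19 = 0  t=3,i=4
  #..#. -> .   bit 18 = 0  t=0,i=6
  #...# -> .   bit 17 = 0  t=2,i=3
  #.... -> #   bit 16 = 1  t=1,i=9
  .#### -> #   bit 15 = 1  t=2,i=10
  .###. -> #   bit 14 = 1  t=2,i=6
  .##.# -> #   bit 13 = 1  t=1,i=5
  .##.. -> .   bit 12 = 0  t=4,i=3
  .#.## -> .   bit 11 = 0  t=6,i=11
  .#.#. -> .   bit 10 = 0  t=0,i=1
  .#..# -> #   bit 9 = 1  t=0,i=5
  .#... -> .   bit 8 = 0  t=1,i=8
  ..### -> #   bit 7 = 1  t=2,i=5
  ..##. -> .   bit 6 = 0  t=1,i=4
  ..#.# -> #   bit 5 = 1  t=0,i=7
  ..#.. -> #   bit 4 = 1  t=3,i=2
  ...## -> .   bit 3 = 0  t=1,i=3
  ...#. -> .   bit 2 = 0  t=3,i=1
  ....# -> .   bit 1 = 0  t=1,i=2
  ..... -> #   bit 0 = 1  t=1,i=0
  bits 00001101100100011110001010110001 = 227664561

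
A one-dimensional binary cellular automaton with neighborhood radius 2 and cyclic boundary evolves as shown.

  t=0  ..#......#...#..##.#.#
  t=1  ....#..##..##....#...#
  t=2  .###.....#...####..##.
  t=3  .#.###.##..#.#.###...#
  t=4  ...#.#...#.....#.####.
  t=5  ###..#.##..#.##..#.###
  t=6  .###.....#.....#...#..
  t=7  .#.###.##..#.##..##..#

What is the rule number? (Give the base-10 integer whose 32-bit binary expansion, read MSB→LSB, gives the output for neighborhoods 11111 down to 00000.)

1939021958

  nb #####: next=.  (t=5,i=0, bit31=0)
  nb ####.: next=#  (t=2,i=15, bit30=1)
  nb ###.#: next=#  (t=3,i=5, bit29=1)
  nb ###..: next=#  (t=2,i=3, bit28=1)
  nb ##.##: next=.  (t=3,i=6, bit27=0)
  nb ##.#.: next=.  (t=0,i=18, bit26=0)
  nb ##..#: next=#  (t=1,i=9, bit25=1)
  nb ##...: next=#  (t=1,i=13, bit24=1)
  nb #.###: next=#  (t=3,i=3, bit23=1)
  nb #.##.: next=.  (t=3,i=7, bit22=0)
  nb #.#.#: next=.  (t=0,i=19, bit21=0)
  nb #.#..: next=#  (t=0,i=21, bit20=1)
  nb #..##: next=.  (t=0,i=15, bit19=0)
  nb #..#.: next=.  (t=0,i=1, bit18=0)
  nb #...#: next=#  (t=0,i=11, bit17=1)
  nb #....: next=#  (t=0,i=4, bit16=1)
  nb .####: next=.  (t=2,i=14, bit15=0)
  nb .###.: next=.  (t=2,i=2, bit14=0)
  nb .##.#: next=#  (t=0,i=17, bit13=1)
  nb .##..: next=.  (t=1,i=8, bit12=0)
  nb .#.##: next=.  (t=3,i=2, bit11=0)
  nb .#.#.: next=.  (t=0,i=20, bit10=0)
  nb .#..#: next=.  (t=0,i=0, bit9=0)
  nb .#...: next=.  (t=0,i=3, bit8=0)
  nb ..###: next=#  (t=2,i=1, bit7=1)
  nb ..##.: next=.  (t=0,i=16, bit6=0)
  nb ..#.#: next=.  (t=3,i=11, bit5=0)
  nb ..#..: next=.  (t=0,i=2, bit4=0)
  nb ...##: next=.  (t=2,i=12, bit3=0)
  nb ...#.: next=#  (t=0,i=8, bit2=1)
  nb ....#: next=#  (t=0,i=7, bit1=1)
  nb .....: next=.  (t=0,i=5, bit0=0)
  bits 01110011100100110010000010000110 = 1939021958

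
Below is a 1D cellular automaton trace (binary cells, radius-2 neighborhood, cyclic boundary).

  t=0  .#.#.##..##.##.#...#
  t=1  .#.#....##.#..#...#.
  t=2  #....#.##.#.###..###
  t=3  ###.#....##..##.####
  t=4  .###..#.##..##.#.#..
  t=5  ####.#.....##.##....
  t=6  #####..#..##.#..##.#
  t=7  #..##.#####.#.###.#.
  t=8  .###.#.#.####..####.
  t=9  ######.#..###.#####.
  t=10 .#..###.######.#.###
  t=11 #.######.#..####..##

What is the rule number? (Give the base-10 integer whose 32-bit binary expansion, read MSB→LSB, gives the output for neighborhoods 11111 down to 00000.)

2100151004

  nb #####: next=.  (t=3,i=0, bit31=0)
  nb ####.: next=#  (t=2,i=19, bit30=1)
  nb ###.#: next=#  (t=3,i=2, bit29=1)
  nb ###..: next=#  (t=2,i=0, bit28=1)
  nb ##.##: next=#  (t=0,i=11, bit27=1)
  nb ##.#.: next=#  (t=0,i=14, bit26=1)
  nb ##..#: next=.  (t=0,i=7, bit25=0)
  nb ##...: next=#  (t=2,i=1, bit24=1)
  nb #.###: next=.  (t=2,i=12, bit23=0)
  nb #.##.: next=.  (t=0,i=5, bit22=0)
  nb #.#.#: next=#  (t=0,i=1, bit21=1)
  nb #.#..: next=.  (t=0,i=15, bit20=0)
  nb #..##: next=#  (t=0,i=8, bit19=1)
  nb #..#.: next=#  (t=1,i=0, bit18=1)
  nb #...#: next=.  (t=0,i=17, bit17=0)
  nb #....: next=#  (t=1,i=5, bit16=1)
  nb .####: next=#  (t=2,i=18, bit15=1)
  nb .###.: next=#  (t=2,i=13, bit14=1)
  nb .##.#: next=.  (t=0,i=10, bit13=0)
  nb .##..: next=.  (t=0,i=6, bit12=0)
  nb .#.##: next=.  (t=0,i=4, bit11=0)
  nb .#.#.: next=.  (t=0,i=0, bit10=0)
  nb .#..#: next=#  (t=1,i=12, bit9=1)
  nb .#...: next=.  (t=0,i=16, bit8=0)
  nb ..###: next=#  (t=2,i=17, bit7=1)
  nb ..##.: next=#  (t=0,i=9, bit6=1)
  nb ..#.#: next=.  (t=0,i=19, bit5=0)
  nb ..#..: next=#  (t=1,i=14, bit4=1)
  nb ...##: next=#  (t=1,i=7, bit3=1)
  nb ...#.: next=#  (t=0,i=18, bit2=1)
  nb ....#: next=.  (t=1,i=6, bit1=0)
  nb .....: next=.  (t=5,i=8, bit0=0)
  bits 01111101001011011100001011011100 = 2100151004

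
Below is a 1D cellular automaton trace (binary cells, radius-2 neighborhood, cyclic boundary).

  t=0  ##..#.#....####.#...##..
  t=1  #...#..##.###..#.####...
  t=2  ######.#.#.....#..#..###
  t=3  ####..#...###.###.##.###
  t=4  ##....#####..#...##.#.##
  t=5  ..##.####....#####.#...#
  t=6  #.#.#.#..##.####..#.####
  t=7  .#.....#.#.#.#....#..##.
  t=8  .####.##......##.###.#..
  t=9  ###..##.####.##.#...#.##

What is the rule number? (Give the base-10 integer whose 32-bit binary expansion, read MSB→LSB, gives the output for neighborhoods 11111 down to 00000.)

  ##### -> #   bit 31 = 1  t=2,i=0
  ####. -> .   bit 30 = 0  t=0,i=13
  ###.# -> .   bit 29 = 0  t=0,i=14
  ###.. -> .   bit 28 = 0  t=1,i=12
  ##.## -> #   bit 27 = 1  t=1,i=9
  ##.#. -> #   bit 26 = 1  t=0,i=15
  ##..# -> .   bit 25 = 0  t=0,i=2
  ##... -> #   bit 24 = 1  t=1,i=21
  #.### -> .   bit 23 = 0  t=1,i=10
  #.##. -> #   bit 22 = 1  t=3,i=18
  #.#.# -> .   bit 21 = 0  t=2,i=7
  #.#.. -> .   bit 20 = 0  t=0,i=6
  #..## -> .   bit 19 = 0  t=0,i=23
  #..#. -> .   bit 18 = 0  t=0,i=3
  #...# -> #   bit 17 = 1  t=0,i=18
  #.... -> #   bit 16 = 1  t=0,i=8
  .#### -> #   bit 15 = 1  t=0,i=12
  .###. -> .   bit 14 = 0  t=1,i=11
  .##.# -> .   bit 13 = 0  t=1,i=8
  .##.. -> .   bit 12 = 0  t=0,i=1
  .#.## -> .   bit 11 = 0  t=1,i=16
  .#.#. -> .   bit 10 = 0  t=0,i=5
  .#..# -> #   bit 9 = 1  t=1,i=5
  .#... -> #   bit 8 = 1  t=0,i=7
  ..### -> #   bit 7 = 1  t=0,i=11
  ..##. -> #   bit 6 = 1  t=0,i=0
  ..#.# -> #   bit 5 = 1  t=0,i=4
  ..#.. -> #   bit 4 = 1  t=1,i=0
  ...## -> #   bit 3 = 1  t=0,i=10
  ...#. -> #   bit 2 = 1  t=1,i=3
  ....# -> .   bit 1 = 0  t=0,i=9
  ..... -> #   bit 0 = 1  t=2,i=12
  bits 10001101010000111000001111111101 = 2370012157

2370012157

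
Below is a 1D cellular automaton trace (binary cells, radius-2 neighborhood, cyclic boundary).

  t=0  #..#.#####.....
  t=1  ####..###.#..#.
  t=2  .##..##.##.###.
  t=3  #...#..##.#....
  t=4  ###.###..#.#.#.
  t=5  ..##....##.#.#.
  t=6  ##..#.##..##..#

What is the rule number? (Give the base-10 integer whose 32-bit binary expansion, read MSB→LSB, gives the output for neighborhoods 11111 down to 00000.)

  nb #####: next=#  (t=0,i=7, bit31=1)
  nb ####.: next=#  (t=0,i=8, bit30=1)
  nb ###.#: next=#  (t=1,i=8, bit29=1)
  nb ###..: next=.  (t=0,i=9, bit28=0)
  nb ##.##: next=#  (t=2,i=7, bit27=1)
  nb ##.#.: next=#  (t=1,i=9, bit26=1)
  nb ##..#: next=.  (t=1,i=4, bit25=0)
  nb ##...: next=#  (t=0,i=10, bit24=1)
  nb #.###: next=.  (t=0,i=5, bit23=0)
  nb #.##.: next=#  (t=2,i=8, bit22=1)
  nb #.#.#: next=#  (t=4,i=11, bit21=1)
  nb #.#..: next=.  (t=1,i=10, bit20=0)
  nb #..##: next=#  (t=1,i=5, bit19=1)
  nb #..#.: next=#  (t=0,i=2, bit18=1)
  nb #...#: next=#  (t=3,i=2, bit17=1)
  nb #....: next=.  (t=0,i=11, bit16=0)
  nb .####: next=#  (t=0,i=6, bit15=1)
  nb .###.: next=.  (t=1,i=7, bit14=0)
  nb .##.#: next=.  (t=2,i=6, bit13=0)
  nb .##..: next=.  (t=2,i=2, bit12=0)
  nb .#.##: next=.  (t=0,i=4, bit11=0)
  nb .#.#.: next=.  (t=4,i=10, bit10=0)
  nb .#..#: next=#  (t=0,i=1, bit9=1)
  nb .#...: next=#  (t=3,i=1, bit8=1)
  nb ..###: next=#  (t=1,i=6, bit7=1)
  nb ..##.: next=.  (t=2,i=1, bit6=0)
  nb ..#.#: next=#  (t=0,i=3, bit5=1)
  nb ..#..: next=#  (t=0,i=0, bit4=1)
  nb ...##: next=#  (t=5,i=1, bit3=1)
  nb ...#.: next=.  (t=0,i=14, bit2=0)
  nb ....#: next=#  (t=0,i=13, bit1=1)
  nb .....: next=.  (t=0,i=12, bit0=0)
  bits 11101101011011101000001110111010 = 3983442874

3983442874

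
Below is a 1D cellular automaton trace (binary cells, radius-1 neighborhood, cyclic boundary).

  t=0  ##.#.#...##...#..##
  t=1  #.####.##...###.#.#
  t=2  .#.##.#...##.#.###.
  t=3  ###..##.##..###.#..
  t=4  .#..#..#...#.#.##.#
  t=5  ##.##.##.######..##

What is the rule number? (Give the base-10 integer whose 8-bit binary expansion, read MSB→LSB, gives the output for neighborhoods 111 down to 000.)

  [7] ### => #  t=0,i=0
  [6] ##. => .  t=0,i=1
  [5] #.# => #  t=0,i=2
  [4] #.. => .  t=0,i=6
  [3] .## => .  t=0,i=9
  [2] .#. => #  t=0,i=3
  [1] ..# => #  t=0,i=8
  [0] ... => #  t=0,i=7
  bits 10100111 = 167

167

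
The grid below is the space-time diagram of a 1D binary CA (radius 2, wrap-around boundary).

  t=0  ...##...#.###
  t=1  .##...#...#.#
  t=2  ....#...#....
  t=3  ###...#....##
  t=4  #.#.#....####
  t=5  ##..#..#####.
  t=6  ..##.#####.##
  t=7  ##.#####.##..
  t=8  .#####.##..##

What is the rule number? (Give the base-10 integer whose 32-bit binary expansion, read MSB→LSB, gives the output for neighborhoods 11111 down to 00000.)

3198067339

  nb #####: next=#  (t=3,i=0, bit31=1)
  nb ####.: next=.  (t=3,i=1, bit30=0)
  nb ###.#: next=#  (t=4,i=0, bit29=1)
  nb ###..: next=#  (t=0,i=12, bit28=1)
  nb ##.##: next=#  (t=5,i=12, bit27=1)
  nb ##.#.: next=#  (t=4,i=1, bit26=1)
  nb ##..#: next=#  (t=5,i=2, bit25=1)
  nb ##...: next=.  (t=0,i=0, bit24=0)
  nb #.###: next=#  (t=0,i=10, bit23=1)
  nb #.##.: next=.  (t=1,i=1, bit22=0)
  nb #.#.#: next=.  (t=1,i=12, bit21=0)
  nb #.#..: next=#  (t=4,i=4, bit20=1)
  nb #..##: next=#  (t=5,i=6, bit19=1)
  nb #..#.: next=#  (t=5,i=3, bit18=1)
  nb #...#: next=#  (t=0,i=1, bit17=1)
  nb #....: next=.  (t=2,i=10, bit16=0)
  nb .####: next=#  (t=3,i=12, bit15=1)
  nb .###.: next=.  (t=0,i=11, bit14=0)
  nb .##.#: next=#  (t=6,i=3, bit13=1)
  nb .##..: next=.  (t=0,i=4, bit12=0)
  nb .#.##: next=.  (t=0,i=9, bit11=0)
  nb .#.#.: next=.  (t=1,i=11, bit10=0)
  nb .#..#: next=#  (t=5,i=5, bit9=1)
  nb .#...: next=.  (t=1,i=7, bit8=0)
  nb ..###: next=#  (t=3,i=11, bit7=1)
  nb ..##.: next=.  (t=0,i=3, bit6=0)
  nb ..#.#: next=.  (t=0,i=8, bit5=0)
  nb ..#..: next=.  (t=1,i=6, bit4=0)
  nb ...##: next=#  (t=0,i=2, bit3=1)
  nb ...#.: next=.  (t=0,i=7, bit2=0)
  nb ....#: next=#  (t=2,i=2, bit1=1)
  nb .....: next=#  (t=2,i=0, bit0=1)
  bits 10111110100111101010001010001011 = 3198067339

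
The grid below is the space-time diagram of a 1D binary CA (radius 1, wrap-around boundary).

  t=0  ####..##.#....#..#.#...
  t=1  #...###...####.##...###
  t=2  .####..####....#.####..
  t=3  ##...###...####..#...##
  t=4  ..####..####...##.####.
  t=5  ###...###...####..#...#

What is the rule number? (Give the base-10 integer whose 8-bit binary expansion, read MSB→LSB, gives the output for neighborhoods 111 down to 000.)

  [7] ### => .  t=0,i=1
  [6] ##. => .  t=0,i=3
  [5] #.# => .  t=0,i=8
  [4] #.. => #  t=0,i=4
  [3] .## => #  t=0,i=0
  [2] .#. => .  t=0,i=9
  [1] ..# => #  t=0,i=5
  [0] ... => #  t=0,i=11
  bits 00011011 = 27

27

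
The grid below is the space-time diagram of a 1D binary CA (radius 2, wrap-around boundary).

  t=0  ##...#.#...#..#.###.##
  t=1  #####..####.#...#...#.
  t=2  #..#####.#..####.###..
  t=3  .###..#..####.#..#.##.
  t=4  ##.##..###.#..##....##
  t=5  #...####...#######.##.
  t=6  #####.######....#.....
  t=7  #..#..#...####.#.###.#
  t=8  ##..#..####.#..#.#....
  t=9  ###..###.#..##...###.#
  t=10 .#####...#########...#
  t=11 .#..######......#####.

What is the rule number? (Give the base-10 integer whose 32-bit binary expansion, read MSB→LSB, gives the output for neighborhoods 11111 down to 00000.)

  ##### -> .   bit 31 = 0  t=1,i=2
  ####. -> #   bit 30 = 1  t=0,i=0
  ###.# -> .   bit 29 = 0  t=0,i=18
  ###.. -> #   bit 28 = 1  t=0,i=1
  ##.## -> .   bit 27 = 0  t=0,i=19
  ##.#. -> .   bit 26 = 0  t=1,i=11
  ##..# -> #   bit 25 = 1  t=1,i=5
  ##... -> #   bit 24 = 1  t=0,i=2
  #.### -> #   bit 23 = 1  t=0,i=16
  #.##. -> .   bit 22 = 0  t=3,i=19
  #.#.# -> #   bit 21 = 1  t=7,i=15
  #.#.. -> #   bit 20 = 1  t=0,i=7
  #..## -> #   bit 19 = 1  t=1,i=6
  #..#. -> .   bit 18 = 0  t=0,i=13
  #...# -> #   bit 17 = 1  t=0,i=3
  #.... -> #   bit 16 = 1  t=4,i=17
  .#### -> .   bit 15 = 0  t=0,i=21
  .###. -> .   bit 14 = 0  t=0,i=17
  .##.# -> .   bit 13 = 0  t=5,i=20
  .##.. -> #   bit 12 = 1  t=3,i=20
  .#.## -> .   bit 11 = 0  t=0,i=15
  .#.#. -> .   bit 10 = 0  t=0,i=6
  .#..# -> #   bit 9 = 1  t=0,i=12
  .#... -> #   bit 8 = 1  t=0,i=8
  ..### -> #   bit 7 = 1  t=1,i=7
  ..##. -> #   bit 6 = 1  t=4,i=14
  ..#.# -> .   bit 5 = 0  t=0,i=5
  ..#.. -> .   bit 4 = 0  t=0,i=11
  ...## -> #   bit 3 = 1  t=4,i=19
  ...#. -> #   bit 2 = 1  t=0,i=4
  ....# -> .   bit 1 = 0  t=4,i=18
  ..... -> #   bit 0 = 1  t=6,i=19
  bits 01010011101110110001001111001101 = 1404769229

1404769229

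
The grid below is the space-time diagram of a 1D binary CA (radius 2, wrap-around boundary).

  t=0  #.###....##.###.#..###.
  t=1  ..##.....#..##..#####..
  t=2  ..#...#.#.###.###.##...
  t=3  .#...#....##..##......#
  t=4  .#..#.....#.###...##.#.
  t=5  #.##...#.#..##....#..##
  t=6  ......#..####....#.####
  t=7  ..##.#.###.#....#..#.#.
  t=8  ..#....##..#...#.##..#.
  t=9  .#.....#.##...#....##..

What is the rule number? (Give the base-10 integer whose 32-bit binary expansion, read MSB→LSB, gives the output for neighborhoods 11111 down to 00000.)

3265020613

  [31] ##### => #  t=1,i=18
  [30] ####. => #  t=1,i=19
  [29] ###.# => .  t=0,i=14
  [28] ###.. => .  t=0,i=4
  [27] ##.## => .  t=0,i=11
  [26] ##.#. => .  t=0,i=15
  [25] ##..# => #  t=1,i=14
  [24] ##... => .  t=0,i=5
  [23] #.### => #  t=0,i=2
  [22] #.##. => .  t=2,i=18
  [21] #.#.# => .  t=0,i=0
  [20] #.#.. => #  t=0,i=16
  [19] #..## => #  t=0,i=18
  [18] #..#. => #  t=4,i=0
  [17] #...# => .  t=2,i=4
  [16] #.... => .  t=0,i=6
  [15] .#### => .  t=1,i=17
  [14] .###. => #  t=0,i=3
  [13] .##.# => .  t=0,i=10
  [12] .##.. => .  t=1,i=3
  [11] .#.## => .  t=0,i=1
  [10] .#.#. => .  t=2,i=7
  [9] .#..# => #  t=0,i=17
  [8] .#... => .  t=2,i=3
  [7] ..### => #  t=0,i=19
  [6] ..##. => #  t=0,i=9
  [5] ..#.# => .  t=2,i=6
  [4] ..#.. => .  t=1,i=9
  [3] ...## => .  t=0,i=8
  [2] ...#. => #  t=1,i=8
  [1] ....# => .  t=0,i=7
  [0] ..... => #  t=1,i=6
  bits 11000010100111000100001011000101 = 3265020613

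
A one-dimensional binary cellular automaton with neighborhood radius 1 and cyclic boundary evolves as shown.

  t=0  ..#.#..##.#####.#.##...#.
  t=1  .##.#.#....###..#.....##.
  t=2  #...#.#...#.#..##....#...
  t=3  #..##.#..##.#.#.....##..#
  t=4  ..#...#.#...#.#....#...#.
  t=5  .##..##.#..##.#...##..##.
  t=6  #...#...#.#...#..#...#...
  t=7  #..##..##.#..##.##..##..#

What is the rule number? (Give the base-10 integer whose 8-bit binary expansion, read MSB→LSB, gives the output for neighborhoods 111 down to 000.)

134

  nb ###: next=#  (t=0,i=11, bit7=1)
  nb ##.: next=.  (t=0,i=8, bit6=0)
  nb #.#: next=.  (t=0,i=3, bit5=0)
  nb #..: next=.  (t=0,i=5, bit4=0)
  nb .##: next=.  (t=0,i=7, bit3=0)
  nb .#.: next=#  (t=0,i=2, bit2=1)
  nb ..#: next=#  (t=0,i=1, bit1=1)
  nb ...: next=.  (t=0,i=0, bit0=0)
  bits 10000110 = 134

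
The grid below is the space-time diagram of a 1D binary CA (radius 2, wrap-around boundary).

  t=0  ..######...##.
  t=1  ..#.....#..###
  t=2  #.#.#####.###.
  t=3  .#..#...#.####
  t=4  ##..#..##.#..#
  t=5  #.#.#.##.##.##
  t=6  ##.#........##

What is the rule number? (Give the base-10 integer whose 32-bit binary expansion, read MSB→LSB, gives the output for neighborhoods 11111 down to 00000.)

664360183

  #####|.  b31=0 t=0,i=4
  ####.|.  b30=0 t=0,i=6
  ###.#|#  b29=1 t=2,i=8
  ###..|.  b28=0 t=0,i=7
  ##.##|.  b27=0 t=2,i=9
  ##.#.|#  b26=1 t=2,i=13
  ##..#|#  b25=1 t=1,i=0
  ##...|#  b24=1 t=0,i=8
  #.###|#  b23=1 t=2,i=4
  #.##.|.  b22=0 t=5,i=6
  #.#.#|.  b21=0 t=2,i=0
  #.#..|#  b20=1 t=3,i=1
  #..##|#  b19=1 t=1,i=10
  #..#.|.  b18=0 t=1,i=1
  #...#|.  b17=0 t=0,i=0
  #....|#  b16=1 t=1,i=4
  .####|.  b15=0 t=0,i=3
  .###.|#  b14=1 t=1,i=12
  .##.#|.  b13=0 t=4,i=8
  .##..|#  b12=1 t=0,i=12
  .#.##|.  b11=0 t=2,i=3
  .#.#.|#  b10=1 t=2,i=1
  .#..#|.  b9=0 t=1,i=9
  .#...|.  b8=0 t=1,i=3
  ..###|#  b7=1 t=0,i=2
  ..##.|#  b6=1 t=0,i=11
  ..#.#|#  b5=1 t=3,i=8
  ..#..|#  b4=1 t=1,i=2
  ...##|.  b3=0 t=0,i=1
  ...#.|#  b2=1 t=1,i=7
  ....#|#  b1=1 t=1,i=6
  .....|#  b0=1 t=1,i=5
  bits 00100111100110010101010011110111 = 664360183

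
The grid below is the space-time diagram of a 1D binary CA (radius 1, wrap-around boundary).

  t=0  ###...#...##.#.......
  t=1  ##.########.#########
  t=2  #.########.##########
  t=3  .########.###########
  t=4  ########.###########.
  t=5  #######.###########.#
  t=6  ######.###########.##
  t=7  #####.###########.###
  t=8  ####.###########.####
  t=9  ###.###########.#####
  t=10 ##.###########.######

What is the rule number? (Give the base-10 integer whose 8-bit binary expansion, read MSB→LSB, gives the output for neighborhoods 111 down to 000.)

191

  ### -> #   bit 7 = 1  t=0,i=1
  ##. -> .   bit 6 = 0  t=0,i=2
  #.# -> #   bit 5 = 1  t=0,i=12
  #.. -> #   bit 4 = 1  t=0,i=3
  .## -> #   bit 3 = 1  t=0,i=0
  .#. -> #   bit 2 = 1  t=0,i=6
  ..# -> #   bit 1 = 1  t=0,i=5
  ... -> #   bit 0 = 1  t=0,i=4
  bits 10111111 = 191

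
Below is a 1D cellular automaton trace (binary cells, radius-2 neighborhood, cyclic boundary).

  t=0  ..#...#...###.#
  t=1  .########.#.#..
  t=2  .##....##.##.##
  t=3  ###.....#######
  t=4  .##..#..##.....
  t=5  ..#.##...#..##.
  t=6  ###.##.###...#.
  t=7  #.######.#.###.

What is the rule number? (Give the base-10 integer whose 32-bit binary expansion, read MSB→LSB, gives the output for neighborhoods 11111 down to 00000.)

  #####|.  b31=0 t=1,i=3
  ####.|#  b30=1 t=1,i=7
  ###.#|#  b29=1 t=0,i=12
  ###..|#  b28=1 t=3,i=2
  ##.##|#  b27=1 t=2,i=0
  ##.#.|.  b26=0 t=0,i=13
  ##..#|.  b25=0 t=4,i=3
  ##...|.  b24=0 t=2,i=3
  #.###|#  b23=1 t=6,i=0
  #.##.|#  b22=1 t=2,i=1
  #.#.#|#  b21=1 t=1,i=10
  #.#..|.  b20=0 t=0,i=14
  #..##|.  b19=0 t=4,i=7
  #..#.|#  b18=1 t=0,i=1
  #...#|#  b17=1 t=0,i=4
  #....|.  b16=0 t=2,i=4
  .####|#  b15=1 t=1,i=2
  .###.|.  b14=0 t=0,i=11
  .##.#|#  b13=1 t=2,i=8
  .##..|#  b12=1 t=2,i=2
  .#.##|.  b11=0 t=5,i=3
  .#.#.|#  b10=1 t=1,i=11
  .#..#|.  b9=0 t=0,i=0
  .#...|#  b8=1 t=0,i=3
  ..###|#  b7=1 t=0,i=10
  ..##.|.  b6=0 t=2,i=7
  ..#.#|#  b5=1 t=5,i=2
  ..#..|#  b4=1 t=0,i=2
  ...##|.  b3=0 t=0,i=9
  ...#.|#  b2=1 t=0,i=5
  ....#|.  b1=0 t=2,i=5
  .....|#  b0=1 t=3,i=5
  bits 01111000111001101011010110110101 = 2028385717

2028385717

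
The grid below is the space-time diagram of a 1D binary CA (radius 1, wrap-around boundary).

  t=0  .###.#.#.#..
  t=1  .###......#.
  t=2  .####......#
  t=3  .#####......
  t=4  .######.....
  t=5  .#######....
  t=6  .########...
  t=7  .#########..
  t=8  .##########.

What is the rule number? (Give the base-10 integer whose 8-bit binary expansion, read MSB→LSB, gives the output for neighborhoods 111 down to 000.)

  ### -> #   bit 7 = 1  t=0,i=2
  ##. -> #   bit 6 = 1  t=0,i=3
  #.# -> .   bit 5 = 0  t=0,i=4
  #.. -> #   bit 4 = 1  t=0,i=10
  .## -> #   bit 3 = 1  t=0,i=1
  .#. -> .   bit 2 = 0  t=0,i=5
  ..# -> .   bit 1 = 0  t=0,i=0
  ... -> .   bit 0 = 0  t=0,i=11
  bits 11011000 = 216

216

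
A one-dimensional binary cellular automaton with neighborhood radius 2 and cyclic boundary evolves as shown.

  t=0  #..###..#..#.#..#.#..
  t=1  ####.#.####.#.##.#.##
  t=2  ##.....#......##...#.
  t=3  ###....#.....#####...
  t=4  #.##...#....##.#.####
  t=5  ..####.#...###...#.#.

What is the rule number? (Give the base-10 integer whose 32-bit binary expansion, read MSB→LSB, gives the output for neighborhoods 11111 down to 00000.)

  ##### -> #   bit 31 = 1  t=1,i=0
  ####. -> .   bit 30 = 0  t=1,i=2
  ###.# -> .   bit 29 = 0  t=1,i=3
  ###.. -> #   bit 28 = 1  t=0,i=5
  ##.## -> .   bit 27 = 0  t=4,i=1
  ##.#. -> .   bit 26 = 0  t=1,i=4
  ##..# -> .   bit 25 = 0  t=0,i=6
  ##... -> #   bit 24 = 1  t=2,i=2
  #.### -> #   bit 23 = 1  t=1,i=7
  #.##. -> #   bit 22 = 1  t=1,i=14
  #.#.# -> .   bit 21 = 0  t=1,i=5
  #.#.. -> .   bit 20 = 0  t=0,i=13
  #..## -> #   bit 19 = 1  t=0,i=2
  #..#. -> #   bit 18 = 1  t=0,i=7
  #...# -> #   bit 17 = 1  t=2,i=17
  #.... -> .   bit 16 = 0  t=2,i=3
  .#### -> .   bit 15 = 0  t=1,i=8
  .###. -> .   bit 14 = 0  t=0,i=4
  .##.# -> #   bit 13 = 1  t=1,i=15
  .##.. -> #   bit 12 = 1  t=2,i=1
  .#.## -> .   bit 11 = 0  t=1,i=6
  .#.#. -> #   bit 10 = 1  t=0,i=12
  .#..# -> #   bit 9 = 1  t=0,i=1
  .#... -> .   bit 8 = 0  t=2,i=8
  ..### -> #   bit 7 = 1  t=0,i=3
  ..##. -> #   bit 6 = 1  t=2,i=14
  ..#.# -> .   bit 5 = 0  t=0,i=11
  ..#.. -> #   bit 4 = 1  t=0,i=0
  ...## -> #   bit 3 = 1  t=2,i=13
  ...#. -> .   bit 2 = 0  t=2,i=6
  ....# -> .   bit 1 = 0  t=2,i=5
  ..... -> .   bit 0 = 0  t=2,i=4
  bits 10010001110011100011011011011000 = 2446210776

2446210776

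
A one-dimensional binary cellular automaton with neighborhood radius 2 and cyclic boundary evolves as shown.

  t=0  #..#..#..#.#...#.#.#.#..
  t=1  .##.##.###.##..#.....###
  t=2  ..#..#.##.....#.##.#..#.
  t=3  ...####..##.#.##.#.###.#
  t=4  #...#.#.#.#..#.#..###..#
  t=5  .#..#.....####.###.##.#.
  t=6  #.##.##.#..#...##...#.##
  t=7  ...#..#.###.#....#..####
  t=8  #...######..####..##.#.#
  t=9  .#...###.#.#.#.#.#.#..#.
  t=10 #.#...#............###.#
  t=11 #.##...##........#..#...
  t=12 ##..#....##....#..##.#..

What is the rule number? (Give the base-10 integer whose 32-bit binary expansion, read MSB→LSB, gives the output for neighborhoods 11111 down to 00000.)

  nb #####: next=#  (t=8,i=6, bit31=1)
  nb ####.: next=.  (t=3,i=5, bit30=0)
  nb ###.#: next=.  (t=1,i=9, bit29=0)
  nb ###..: next=#  (t=3,i=6, bit28=1)
  nb ##.##: next=.  (t=1,i=0, bit27=0)
  nb ##.#.: next=.  (t=2,i=18, bit26=0)
  nb ##..#: next=.  (t=1,i=13, bit25=0)
  nb ##...: next=#  (t=2,i=9, bit24=1)
  nb #.###: next=#  (t=1,i=7, bit23=1)
  nb #.##.: next=.  (t=1,i=1, bit22=0)
  nb #.#.#: next=.  (t=0,i=17, bit21=0)
  nb #.#..: next=#  (t=0,i=11, bit20=1)
  nb #..##: next=#  (t=3,i=8, bit19=1)
  nb #..#.: next=#  (t=0,i=2, bit18=1)
  nb #...#: next=.  (t=0,i=13, bit17=0)
  nb #....: next=#  (t=1,i=17, bit16=1)
  nb .####: next=#  (t=3,i=4, bit15=1)
  nb .###.: next=#  (t=1,i=8, bit14=1)
  nb .##.#: next=#  (t=1,i=2, bit13=1)
  nb .##..: next=.  (t=1,i=12, bit12=0)
  nb .#.##: next=#  (t=2,i=6, bit11=1)
  nb .#.#.: next=.  (t=0,i=10, bit10=0)
  nb .#..#: next=#  (t=0,i=1, bit9=1)
  nb .#...: next=#  (t=0,i=12, bit8=1)
  nb ..###: next=.  (t=1,i=21, bit7=0)
  nb ..##.: next=.  (t=3,i=9, bit6=0)
  nb ..#.#: next=#  (t=0,i=9, bit5=1)
  nb ..#..: next=.  (t=0,i=0, bit4=0)
  nb ...##: next=.  (t=1,i=20, bit3=0)
  nb ...#.: next=.  (t=0,i=14, bit2=0)
  nb ....#: next=#  (t=1,i=19, bit1=1)
  nb .....: next=.  (t=1,i=18, bit0=0)
  bits 10010001100111011110101100100010 = 2443045666

2443045666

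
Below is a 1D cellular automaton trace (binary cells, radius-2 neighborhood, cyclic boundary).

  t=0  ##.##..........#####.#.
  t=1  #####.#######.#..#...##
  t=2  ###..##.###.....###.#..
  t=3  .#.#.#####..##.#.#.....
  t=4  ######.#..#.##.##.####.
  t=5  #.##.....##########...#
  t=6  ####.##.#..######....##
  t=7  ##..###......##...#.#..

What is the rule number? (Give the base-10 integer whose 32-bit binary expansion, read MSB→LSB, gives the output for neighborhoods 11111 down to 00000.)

2330295677

  nb #####: next=#  (t=0,i=17, bit31=1)
  nb ####.: next=.  (t=0,i=18, bit30=0)
  nb ###.#: next=.  (t=0,i=19, bit29=0)
  nb ###..: next=.  (t=2,i=2, bit28=0)
  nb ##.##: next=#  (t=0,i=2, bit27=1)
  nb ##.#.: next=.  (t=0,i=20, bit26=0)
  nb ##..#: next=#  (t=2,i=3, bit25=1)
  nb ##...: next=.  (t=0,i=5, bit24=0)
  nb #.###: next=#  (t=1,i=6, bit23=1)
  nb #.##.: next=#  (t=0,i=0, bit22=1)
  nb #.#.#: next=#  (t=0,i=21, bit21=1)
  nb #.#..: next=.  (t=1,i=14, bit20=0)
  nb #..##: next=.  (t=2,i=4, bit19=0)
  nb #..#.: next=#  (t=1,i=16, bit18=1)
  nb #...#: next=.  (t=1,i=19, bit17=0)
  nb #....: next=#  (t=0,i=6, bit16=1)
  nb .####: next=.  (t=0,i=16, bit15=0)
  nb .###.: next=#  (t=2,i=1, bit14=1)
  nb .##.#: next=#  (t=0,i=1, bit13=1)
  nb .##..: next=#  (t=0,i=4, bit12=1)
  nb .#.##: next=#  (t=0,i=22, bit11=1)
  nb .#.#.: next=#  (t=3,i=2, bit10=1)
  nb .#..#: next=.  (t=1,i=15, bit9=0)
  nb .#...: next=#  (t=1,i=18, bit8=1)
  nb ..###: next=.  (t=0,i=15, bit7=0)
  nb ..##.: next=#  (t=2,i=5, bit6=1)
  nb ..#.#: next=#  (t=3,i=1, bit5=1)
  nb ..#..: next=#  (t=1,i=17, bit4=1)
  nb ...##: next=#  (t=0,i=14, bit3=1)
  nb ...#.: next=#  (t=3,i=0, bit2=1)
  nb ....#: next=.  (t=0,i=13, bit1=0)
  nb .....: next=#  (t=0,i=7, bit0=1)
  bits 10001010111001010111110101111101 = 2330295677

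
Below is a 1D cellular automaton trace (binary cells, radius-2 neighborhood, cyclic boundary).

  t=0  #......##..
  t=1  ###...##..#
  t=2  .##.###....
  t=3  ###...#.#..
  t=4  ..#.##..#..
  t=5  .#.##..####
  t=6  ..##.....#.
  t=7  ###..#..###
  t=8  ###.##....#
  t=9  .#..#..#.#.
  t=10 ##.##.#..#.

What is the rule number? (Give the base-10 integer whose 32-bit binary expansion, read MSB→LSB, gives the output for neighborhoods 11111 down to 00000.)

3495373148

  [31] ##### => #  t=7,i=0
  [30] ####. => #  t=1,i=1
  [29] ###.# => .  t=5,i=10
  [28] ###.. => #  t=1,i=2
  [27] ##.## => .  t=2,i=3
  [26] ##.#. => .  t=5,i=0
  [25] ##..# => .  t=0,i=9
  [24] ##... => .  t=1,i=3
  [23] #.### => .  t=2,i=4
  [22] #.##. => #  t=4,i=4
  [21] #.#.# => .  t=5,i=1
  [20] #.#.. => #  t=3,i=8
  [19] #..## => .  t=1,i=9
  [18] #..#. => #  t=0,i=10
  [17] #...# => #  t=1,i=4
  [16] #.... => #  t=0,i=2
  [15] .#### => .  t=1,i=0
  [14] .###. => .  t=2,i=5
  [13] .##.# => #  t=2,i=2
  [12] .##.. => .  t=0,i=8
  [11] .#.## => #  t=4,i=3
  [10] .#.#. => .  t=3,i=7
  [9] .#..# => .  t=3,i=9
  [8] .#... => #  t=0,i=1
  [7] ..### => .  t=1,i=10
  [6] ..##. => #  t=0,i=7
  [5] ..#.# => .  t=3,i=6
  [4] ..#.. => #  t=0,i=0
  [3] ...## => #  t=0,i=6
  [2] ...#. => #  t=3,i=5
  [1] ....# => .  t=0,i=5
  [0] ..... => .  t=0,i=3
  bits 11010000010101110010100101011100 = 3495373148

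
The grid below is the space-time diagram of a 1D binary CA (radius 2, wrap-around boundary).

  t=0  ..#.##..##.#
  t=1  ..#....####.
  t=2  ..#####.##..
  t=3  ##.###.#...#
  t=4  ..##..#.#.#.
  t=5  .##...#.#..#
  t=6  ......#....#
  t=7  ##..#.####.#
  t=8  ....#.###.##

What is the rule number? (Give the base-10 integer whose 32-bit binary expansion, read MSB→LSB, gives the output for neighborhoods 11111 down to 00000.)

3433668986

  [31] ##### => #  t=2,i=4
  [30] ####. => #  t=1,i=9
  [29] ###.# => .  t=2,i=6
  [28] ###.. => .  t=1,i=10
  [27] ##.## => #  t=2,i=7
  [26] ##.#. => #  t=0,i=10
  [25] ##..# => .  t=0,i=6
  [24] ##... => .  t=1,i=11
  [23] #.### => #  t=3,i=3
  [22] #.##. => .  t=0,i=4
  [21] #.#.# => #  t=4,i=8
  [20] #.#.. => .  t=0,i=11
  [19] #..## => #  t=0,i=7
  [18] #..#. => .  t=0,i=1
  [17] #...# => .  t=1,i=0
  [16] #.... => #  t=1,i=4
  [15] .#### => #  t=1,i=8
  [14] .###. => .  t=3,i=0
  [13] .##.# => #  t=0,i=9
  [12] .##.. => .  t=0,i=5
  [11] .#.## => .  t=0,i=3
  [10] .#.#. => .  t=4,i=7
  [9] .#..# => .  t=0,i=0
  [8] .#... => #  t=1,i=3
  [7] ..### => .  t=1,i=7
  [6] ..##. => #  t=0,i=8
  [5] ..#.# => #  t=0,i=2
  [4] ..#.. => #  t=1,i=2
  [3] ...## => #  t=1,i=6
  [2] ...#. => .  t=1,i=1
  [1] ....# => #  t=1,i=5
  [0] ..... => .  t=6,i=2
  bits 11001100101010011010000101111010 = 3433668986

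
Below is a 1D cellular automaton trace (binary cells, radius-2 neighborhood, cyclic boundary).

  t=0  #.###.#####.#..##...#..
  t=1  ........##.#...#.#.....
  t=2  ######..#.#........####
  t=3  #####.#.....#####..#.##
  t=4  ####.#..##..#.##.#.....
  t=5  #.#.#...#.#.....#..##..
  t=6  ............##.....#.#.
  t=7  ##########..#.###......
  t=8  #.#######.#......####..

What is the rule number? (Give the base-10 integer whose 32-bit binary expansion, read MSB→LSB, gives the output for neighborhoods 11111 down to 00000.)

3338731713

  nb #####: next=#  (t=0,i=8, bit31=1)
  nb ####.: next=#  (t=0,i=9, bit30=1)
  nb ###.#: next=.  (t=0,i=4, bit29=0)
  nb ###..: next=.  (t=2,i=5, bit28=0)
  nb ##.##: next=.  (t=0,i=5, bit27=0)
  nb ##.#.: next=#  (t=0,i=11, bit26=1)
  nb ##..#: next=#  (t=2,i=6, bit25=1)
  nb ##...: next=#  (t=0,i=17, bit24=1)
  nb #.###: next=.  (t=0,i=2, bit23=0)
  nb #.##.: next=.  (t=4,i=14, bit22=0)
  nb #.#.#: next=.  (t=5,i=2, bit21=0)
  nb #.#..: next=.  (t=0,i=12, bit20=0)
  nb #..##: next=.  (t=0,i=14, bit19=0)
  nb #..#.: next=.  (t=0,i=22, bit18=0)
  nb #...#: next=.  (t=0,i=18, bit17=0)
  nb #....: next=#  (t=1,i=19, bit16=1)
  nb .####: next=.  (t=0,i=7, bit15=0)
  nb .###.: next=.  (t=0,i=3, bit14=0)
  nb .##.#: next=.  (t=1,i=9, bit13=0)
  nb .##..: next=.  (t=0,i=16, bit12=0)
  nb .#.##: next=.  (t=0,i=1, bit11=0)
  nb .#.#.: next=.  (t=1,i=16, bit10=0)
  nb .#..#: next=.  (t=0,i=13, bit9=0)
  nb .#...: next=.  (t=1,i=12, bit8=0)
  nb ..###: next=#  (t=2,i=19, bit7=1)
  nb ..##.: next=#  (t=0,i=15, bit6=1)
  nb ..#.#: next=.  (t=0,i=0, bit5=0)
  nb ..#..: next=.  (t=0,i=20, bit4=0)
  nb ...##: next=.  (t=1,i=7, bit3=0)
  nb ...#.: next=.  (t=0,i=19, bit2=0)
  nb ....#: next=.  (t=1,i=6, bit1=0)
  nb .....: next=#  (t=1,i=0, bit0=1)
  bits 11000111000000010000000011000001 = 3338731713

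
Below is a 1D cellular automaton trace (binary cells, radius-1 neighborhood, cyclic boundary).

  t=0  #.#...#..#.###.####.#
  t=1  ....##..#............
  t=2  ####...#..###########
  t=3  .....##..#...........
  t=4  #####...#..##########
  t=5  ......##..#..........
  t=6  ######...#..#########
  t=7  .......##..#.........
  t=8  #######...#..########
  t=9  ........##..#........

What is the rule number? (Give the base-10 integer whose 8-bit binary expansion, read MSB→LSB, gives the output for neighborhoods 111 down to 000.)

3

  nb ###: next=.  (t=0,i=12, bit7=0)
  nb ##.: next=.  (t=0,i=0, bit6=0)
  nb #.#: next=.  (t=0,i=1, bit5=0)
  nb #..: next=.  (t=0,i=3, bit4=0)
  nb .##: next=.  (t=0,i=11, bit3=0)
  nb .#.: next=.  (t=0,i=2, bit2=0)
  nb ..#: next=#  (t=0,i=5, bit1=1)
  nb ...: next=#  (t=0,i=4, bit0=1)
  bits 00000011 = 3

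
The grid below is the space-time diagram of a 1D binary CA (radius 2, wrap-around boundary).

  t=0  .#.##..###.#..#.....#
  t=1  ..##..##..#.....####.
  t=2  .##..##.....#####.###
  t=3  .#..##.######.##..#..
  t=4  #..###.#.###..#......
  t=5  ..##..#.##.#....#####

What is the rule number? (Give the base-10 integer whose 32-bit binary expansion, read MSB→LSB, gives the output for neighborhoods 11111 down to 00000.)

  nb #####: next=#  (t=2,i=14, bit31=1)
  nb ####.: next=#  (t=1,i=18, bit30=1)
  nb ###.#: next=.  (t=0,i=9, bit29=0)
  nb ###..: next=#  (t=1,i=19, bit28=1)
  nb ##.##: next=.  (t=2,i=0, bit27=0)
  nb ##.#.: next=#  (t=0,i=10, bit26=1)
  nb ##..#: next=.  (t=0,i=5, bit25=0)
  nb ##...: next=#  (t=1,i=20, bit24=1)
  nb #.###: next=#  (t=2,i=18, bit23=1)
  nb #.##.: next=#  (t=0,i=3, bit22=1)
  nb #.#.#: next=.  (t=0,i=1, bit21=0)
  nb #.#..: next=.  (t=0,i=11, bit20=0)
  nb #..##: next=#  (t=0,i=6, bit19=1)
  nb #..#.: next=.  (t=0,i=13, bit18=0)
  nb #...#: next=.  (t=1,i=0, bit17=0)
  nb #....: next=#  (t=0,i=16, bit16=1)
  nb .####: next=.  (t=1,i=17, bit15=0)
  nb .###.: next=.  (t=0,i=8, bit14=0)
  nb .##.#: next=#  (t=3,i=5, bit13=1)
  nb .##..: next=.  (t=0,i=4, bit12=0)
  nb .#.##: next=#  (t=0,i=2, bit11=1)
  nb .#.#.: next=.  (t=0,i=0, bit10=0)
  nb .#..#: next=.  (t=0,i=12, bit9=0)
  nb .#...: next=.  (t=0,i=15, bit8=0)
  nb ..###: next=#  (t=0,i=7, bit7=1)
  nb ..##.: next=#  (t=1,i=2, bit6=1)
  nb ..#.#: next=.  (t=0,i=20, bit5=0)
  nb ..#..: next=.  (t=0,i=14, bit4=0)
  nb ...##: next=#  (t=1,i=1, bit3=1)
  nb ...#.: next=#  (t=0,i=19, bit2=1)
  nb ....#: next=#  (t=0,i=18, bit1=1)
  nb .....: next=#  (t=0,i=17, bit0=1)
  bits 11010101110010010010100011001111 = 3586730191

3586730191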